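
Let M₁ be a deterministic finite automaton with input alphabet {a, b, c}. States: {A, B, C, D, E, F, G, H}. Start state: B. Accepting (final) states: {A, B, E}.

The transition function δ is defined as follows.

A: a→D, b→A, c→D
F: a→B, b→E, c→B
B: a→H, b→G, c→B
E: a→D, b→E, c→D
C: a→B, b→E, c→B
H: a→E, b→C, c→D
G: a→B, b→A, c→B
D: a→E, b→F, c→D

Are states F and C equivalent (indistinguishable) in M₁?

Yes

All states are reachable from the start state.
Start with accepting vs non-accepting: {A,B,E} | {C,D,F,G,H}.
Split {A,B,E} by δ(·,b) → {A,E} and {B}.
Split {C,D,F,G,H} by δ(·,a) → {C,F,G} and {D,H}.
Stable partition: {A,E} | {C,F,G} | {B} | {D,H} — 4 equivalence classes.
F and C lie in the same block of the stable partition, so they are equivalent — no string distinguishes them.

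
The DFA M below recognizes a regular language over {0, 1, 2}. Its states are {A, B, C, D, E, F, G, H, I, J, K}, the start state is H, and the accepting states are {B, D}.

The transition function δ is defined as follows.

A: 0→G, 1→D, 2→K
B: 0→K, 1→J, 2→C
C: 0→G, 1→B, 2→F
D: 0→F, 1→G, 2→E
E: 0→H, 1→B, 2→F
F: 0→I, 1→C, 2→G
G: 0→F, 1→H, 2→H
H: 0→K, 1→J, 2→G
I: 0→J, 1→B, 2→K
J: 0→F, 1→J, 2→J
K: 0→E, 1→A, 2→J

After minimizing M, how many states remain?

All states are reachable from the start state.
Start with accepting vs non-accepting: {B,D} | {A,C,E,F,G,H,I,J,K}.
Refine {A,C,E,F,G,H,I,J,K} on symbol 1: members go to different blocks, giving {F,G,H,J,K} and {A,C,E,I}.
Refine {F,G,H,J,K} on symbol 0: members go to different blocks, giving {G,H,J} and {F,K}.
No further refinement is possible. Final partition (4 blocks): {B,D} | {G,H,J} | {A,C,E,I} | {F,K}.

4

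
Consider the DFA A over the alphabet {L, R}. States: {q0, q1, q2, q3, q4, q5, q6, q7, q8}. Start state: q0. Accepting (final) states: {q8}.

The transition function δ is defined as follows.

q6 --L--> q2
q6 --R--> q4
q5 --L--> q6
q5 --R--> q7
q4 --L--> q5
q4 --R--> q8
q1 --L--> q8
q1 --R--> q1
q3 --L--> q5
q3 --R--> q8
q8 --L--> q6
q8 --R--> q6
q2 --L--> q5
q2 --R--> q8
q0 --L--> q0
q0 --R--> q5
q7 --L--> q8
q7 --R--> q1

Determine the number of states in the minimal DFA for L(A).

States {q3} cannot be reached from the start state, so discard them.
P0 = {q8} | {q0,q1,q2,q4,q5,q6,q7}.
Refine {q0,q1,q2,q4,q5,q6,q7} on symbol L: members go to different blocks, giving {q0,q2,q4,q5,q6} and {q1,q7}.
On input R, block {q0,q2,q4,q5,q6} splits into {q0,q6} and {q2,q4} and {q5}.
On input L, block {q0,q6} splits into {q0} and {q6}.
The partition is now stable with 6 blocks: {q8} | {q0} | {q1,q7} | {q2,q4} | {q5} | {q6}.

6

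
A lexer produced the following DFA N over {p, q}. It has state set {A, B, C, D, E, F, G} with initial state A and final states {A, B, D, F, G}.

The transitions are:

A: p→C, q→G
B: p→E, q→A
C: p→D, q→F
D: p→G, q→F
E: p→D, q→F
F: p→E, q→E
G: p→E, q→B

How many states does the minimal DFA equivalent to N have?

4

Every state is reachable, so we keep all 7.
Initial partition by acceptance: {A,B,D,F,G} | {C,E}.
Refine {A,B,D,F,G} on symbol p: members go to different blocks, giving {A,B,F,G} and {D}.
On input q, block {A,B,F,G} splits into {A,B,G} and {F}.
No further refinement is possible. Final partition (4 blocks): {A,B,G} | {C,E} | {D} | {F}.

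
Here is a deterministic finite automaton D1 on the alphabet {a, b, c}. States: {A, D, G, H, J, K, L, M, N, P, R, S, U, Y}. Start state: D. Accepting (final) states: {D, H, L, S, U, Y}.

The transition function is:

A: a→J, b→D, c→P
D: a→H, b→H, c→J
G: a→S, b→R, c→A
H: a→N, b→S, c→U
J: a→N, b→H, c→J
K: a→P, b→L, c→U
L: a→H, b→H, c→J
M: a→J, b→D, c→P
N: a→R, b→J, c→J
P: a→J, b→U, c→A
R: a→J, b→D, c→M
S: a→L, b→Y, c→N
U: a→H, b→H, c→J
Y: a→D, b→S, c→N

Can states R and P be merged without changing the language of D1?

Yes

States {G,K} cannot be reached from the start state, so discard them.
Start with accepting vs non-accepting: {D,H,L,S,U,Y} | {A,J,M,N,P,R}.
Refine {D,H,L,S,U,Y} on symbol a: members go to different blocks, giving {D,L,S,U,Y} and {H}.
Refine {D,L,S,U,Y} on symbol a: members go to different blocks, giving {D,L,U} and {S,Y}.
Refine {A,J,M,N,P,R} on symbol b: members go to different blocks, giving {A,M,P,R} and {J} and {N}.
Stable partition: {D,L,U} | {A,M,P,R} | {H} | {S,Y} | {J} | {N} — 6 equivalence classes.
R and P lie in the same block of the stable partition, so they are equivalent — no string distinguishes them.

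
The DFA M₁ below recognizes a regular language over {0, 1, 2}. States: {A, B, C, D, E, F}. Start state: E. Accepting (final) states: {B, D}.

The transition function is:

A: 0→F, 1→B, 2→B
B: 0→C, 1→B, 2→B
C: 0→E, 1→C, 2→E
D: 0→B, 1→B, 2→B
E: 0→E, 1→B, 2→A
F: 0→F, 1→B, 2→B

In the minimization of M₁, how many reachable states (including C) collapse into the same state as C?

1

Reachable states from the start: {A,B,C,E,F}. Unreachable: {D} — drop them.
Initial partition by acceptance: {B} | {A,C,E,F}.
On input 1, block {A,C,E,F} splits into {A,E,F} and {C}.
On input 2, block {A,E,F} splits into {A,F} and {E}.
Stable partition: {B} | {A,F} | {C} | {E} — 4 equivalence classes.
State C belongs to the block {C}, which has 1 states.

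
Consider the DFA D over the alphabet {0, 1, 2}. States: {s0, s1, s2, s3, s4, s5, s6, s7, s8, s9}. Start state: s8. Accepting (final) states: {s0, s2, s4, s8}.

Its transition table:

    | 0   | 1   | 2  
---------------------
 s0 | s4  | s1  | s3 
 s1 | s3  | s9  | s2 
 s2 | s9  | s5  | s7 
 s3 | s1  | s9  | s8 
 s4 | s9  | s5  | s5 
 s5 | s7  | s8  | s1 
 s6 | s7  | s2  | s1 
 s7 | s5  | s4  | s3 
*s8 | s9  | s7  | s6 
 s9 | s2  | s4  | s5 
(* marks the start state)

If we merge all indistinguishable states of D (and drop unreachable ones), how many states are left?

4

First remove the unreachable states {s0}; 9 states remain.
Initial partition by acceptance: {s2,s4,s8} | {s1,s3,s5,s6,s7,s9}.
Split {s1,s3,s5,s6,s7,s9} by δ(·,0) → {s1,s3,s5,s6,s7} and {s9}.
On input 1, block {s1,s3,s5,s6,s7} splits into {s5,s6,s7} and {s1,s3}.
No further refinement is possible. Final partition (4 blocks): {s2,s4,s8} | {s5,s6,s7} | {s9} | {s1,s3}.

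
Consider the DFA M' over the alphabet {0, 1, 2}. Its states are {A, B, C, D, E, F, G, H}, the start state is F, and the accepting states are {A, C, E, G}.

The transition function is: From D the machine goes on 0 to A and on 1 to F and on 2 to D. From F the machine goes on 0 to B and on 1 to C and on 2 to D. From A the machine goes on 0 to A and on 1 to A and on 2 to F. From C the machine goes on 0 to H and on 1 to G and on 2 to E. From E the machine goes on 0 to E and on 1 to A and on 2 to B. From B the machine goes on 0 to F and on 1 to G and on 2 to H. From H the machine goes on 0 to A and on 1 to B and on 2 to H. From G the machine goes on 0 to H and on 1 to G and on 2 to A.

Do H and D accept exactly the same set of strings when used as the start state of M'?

Yes

All states are reachable from the start state.
Initial partition by acceptance: {A,C,E,G} | {B,D,F,H}.
Split {A,C,E,G} by δ(·,0) → {A,E} and {C,G}.
Split {B,D,F,H} by δ(·,0) → {B,F} and {D,H}.
No further refinement is possible. Final partition (4 blocks): {A,E} | {B,F} | {C,G} | {D,H}.
H and D lie in the same block of the stable partition, so they are equivalent — no string distinguishes them.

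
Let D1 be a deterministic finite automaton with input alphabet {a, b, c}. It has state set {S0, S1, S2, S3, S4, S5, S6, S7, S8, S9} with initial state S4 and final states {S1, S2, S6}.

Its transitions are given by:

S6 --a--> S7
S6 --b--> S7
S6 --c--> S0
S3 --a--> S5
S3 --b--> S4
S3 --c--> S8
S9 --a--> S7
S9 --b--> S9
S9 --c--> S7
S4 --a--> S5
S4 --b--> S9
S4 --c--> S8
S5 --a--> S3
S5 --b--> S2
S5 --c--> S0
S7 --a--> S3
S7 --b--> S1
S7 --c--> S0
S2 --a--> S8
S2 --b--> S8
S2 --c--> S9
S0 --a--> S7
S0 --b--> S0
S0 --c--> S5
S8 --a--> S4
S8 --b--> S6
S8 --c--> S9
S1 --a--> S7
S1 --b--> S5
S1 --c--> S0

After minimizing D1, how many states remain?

Initial partition by acceptance: {S1,S2,S6} | {S0,S3,S4,S5,S7,S8,S9}.
Split {S0,S3,S4,S5,S7,S8,S9} by δ(·,b) → {S0,S3,S4,S9} and {S5,S7,S8}.
No further refinement is possible. Final partition (3 blocks): {S1,S2,S6} | {S0,S3,S4,S9} | {S5,S7,S8}.

3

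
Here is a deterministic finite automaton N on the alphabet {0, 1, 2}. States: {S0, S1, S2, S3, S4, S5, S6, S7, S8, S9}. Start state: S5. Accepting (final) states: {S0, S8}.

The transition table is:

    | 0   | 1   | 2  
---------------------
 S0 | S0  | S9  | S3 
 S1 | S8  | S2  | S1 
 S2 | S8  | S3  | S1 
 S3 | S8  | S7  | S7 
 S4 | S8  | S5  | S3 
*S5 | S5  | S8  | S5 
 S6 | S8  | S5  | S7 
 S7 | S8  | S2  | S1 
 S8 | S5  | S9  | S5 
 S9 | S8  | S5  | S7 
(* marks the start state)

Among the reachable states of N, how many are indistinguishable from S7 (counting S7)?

4

States {S0,S4,S6} cannot be reached from the start state, so discard them.
Initial partition by acceptance: {S8} | {S1,S2,S3,S5,S7,S9}.
Split {S1,S2,S3,S5,S7,S9} by δ(·,0) → {S1,S2,S3,S7,S9} and {S5}.
Split {S1,S2,S3,S7,S9} by δ(·,1) → {S1,S2,S3,S7} and {S9}.
The partition is now stable with 4 blocks: {S8} | {S1,S2,S3,S7} | {S5} | {S9}.
State S7 belongs to the block {S1,S2,S3,S7}, which has 4 states.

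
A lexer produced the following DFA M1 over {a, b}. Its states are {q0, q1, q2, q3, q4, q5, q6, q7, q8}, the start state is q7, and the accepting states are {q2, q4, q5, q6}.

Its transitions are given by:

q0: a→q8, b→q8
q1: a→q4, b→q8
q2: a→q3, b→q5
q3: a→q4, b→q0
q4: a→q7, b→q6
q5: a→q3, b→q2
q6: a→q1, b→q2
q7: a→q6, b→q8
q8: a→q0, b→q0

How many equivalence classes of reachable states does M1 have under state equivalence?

All states are reachable from the start state.
P0 = {q2,q4,q5,q6} | {q0,q1,q3,q7,q8}.
Refine {q0,q1,q3,q7,q8} on symbol a: members go to different blocks, giving {q1,q3,q7} and {q0,q8}.
Stable partition: {q2,q4,q5,q6} | {q1,q3,q7} | {q0,q8} — 3 equivalence classes.

3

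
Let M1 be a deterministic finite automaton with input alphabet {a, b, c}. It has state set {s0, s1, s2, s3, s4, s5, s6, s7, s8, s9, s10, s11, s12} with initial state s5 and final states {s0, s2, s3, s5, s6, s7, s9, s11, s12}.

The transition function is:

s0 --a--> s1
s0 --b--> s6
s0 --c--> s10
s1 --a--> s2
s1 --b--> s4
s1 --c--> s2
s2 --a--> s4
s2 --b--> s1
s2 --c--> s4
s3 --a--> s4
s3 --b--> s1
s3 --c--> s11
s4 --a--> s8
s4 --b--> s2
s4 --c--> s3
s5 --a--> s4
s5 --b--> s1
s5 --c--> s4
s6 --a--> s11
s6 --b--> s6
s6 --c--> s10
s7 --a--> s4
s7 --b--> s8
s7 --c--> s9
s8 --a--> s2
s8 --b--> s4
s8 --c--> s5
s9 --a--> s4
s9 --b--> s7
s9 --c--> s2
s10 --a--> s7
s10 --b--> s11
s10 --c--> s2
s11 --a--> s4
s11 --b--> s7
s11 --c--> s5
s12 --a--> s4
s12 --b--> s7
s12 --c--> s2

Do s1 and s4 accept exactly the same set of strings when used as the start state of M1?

Reachable states from the start: {s1,s2,s3,s4,s5,s7,s8,s9,s11}. Unreachable: {s0,s6,s10,s12} — drop them.
P0 = {s2,s3,s5,s7,s9,s11} | {s1,s4,s8}.
On input b, block {s2,s3,s5,s7,s9,s11} splits into {s2,s3,s5,s7} and {s9,s11}.
Split {s2,s3,s5,s7} by δ(·,c) → {s2,s5} and {s3,s7}.
Split {s1,s4,s8} by δ(·,a) → {s1,s8} and {s4}.
The partition is now stable with 5 blocks: {s2,s5} | {s1,s8} | {s9,s11} | {s3,s7} | {s4}.
s1 and s4 end up in different blocks, so they are distinguishable. For instance, the string 'a' is accepted from only s1.

No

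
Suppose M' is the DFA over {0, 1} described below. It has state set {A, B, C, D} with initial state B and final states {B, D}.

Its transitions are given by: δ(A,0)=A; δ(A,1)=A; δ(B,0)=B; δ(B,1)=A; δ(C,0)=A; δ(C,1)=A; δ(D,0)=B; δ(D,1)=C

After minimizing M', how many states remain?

Reachable states from the start: {A,B}. Unreachable: {C,D} — drop them.
P0 = {B} | {A}.
The partition is now stable with 2 blocks: {B} | {A}.

2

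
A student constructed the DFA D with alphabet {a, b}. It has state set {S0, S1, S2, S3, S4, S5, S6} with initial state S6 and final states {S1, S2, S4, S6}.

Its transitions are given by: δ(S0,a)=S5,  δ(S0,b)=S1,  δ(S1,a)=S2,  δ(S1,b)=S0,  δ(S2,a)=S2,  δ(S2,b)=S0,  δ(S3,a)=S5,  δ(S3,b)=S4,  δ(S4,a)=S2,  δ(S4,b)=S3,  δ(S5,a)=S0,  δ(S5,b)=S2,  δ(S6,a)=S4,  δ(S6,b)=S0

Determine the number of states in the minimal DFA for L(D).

2

All states are reachable from the start state.
Start with accepting vs non-accepting: {S1,S2,S4,S6} | {S0,S3,S5}.
The partition is now stable with 2 blocks: {S1,S2,S4,S6} | {S0,S3,S5}.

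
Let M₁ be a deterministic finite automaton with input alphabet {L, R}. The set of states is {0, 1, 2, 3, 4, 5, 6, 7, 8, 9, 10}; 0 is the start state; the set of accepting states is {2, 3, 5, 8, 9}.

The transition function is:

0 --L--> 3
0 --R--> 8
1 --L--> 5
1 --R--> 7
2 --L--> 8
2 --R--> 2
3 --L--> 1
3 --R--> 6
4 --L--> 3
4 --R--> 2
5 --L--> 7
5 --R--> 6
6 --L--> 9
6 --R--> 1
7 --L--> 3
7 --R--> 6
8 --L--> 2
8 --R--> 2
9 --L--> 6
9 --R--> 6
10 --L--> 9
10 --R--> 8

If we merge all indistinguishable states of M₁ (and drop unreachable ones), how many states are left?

First remove the unreachable states {4,10}; 9 states remain.
Initial partition by acceptance: {2,3,5,8,9} | {0,1,6,7}.
Refine {2,3,5,8,9} on symbol L: members go to different blocks, giving {3,5,9} and {2,8}.
Refine {0,1,6,7} on symbol R: members go to different blocks, giving {1,6,7} and {0}.
No further refinement is possible. Final partition (4 blocks): {3,5,9} | {1,6,7} | {2,8} | {0}.

4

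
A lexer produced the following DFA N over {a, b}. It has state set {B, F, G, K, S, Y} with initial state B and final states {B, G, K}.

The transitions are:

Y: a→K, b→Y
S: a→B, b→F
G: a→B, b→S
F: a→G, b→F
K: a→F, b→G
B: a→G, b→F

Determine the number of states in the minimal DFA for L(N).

First remove the unreachable states {K,Y}; 4 states remain.
Start with accepting vs non-accepting: {B,G} | {F,S}.
Stable partition: {B,G} | {F,S} — 2 equivalence classes.

2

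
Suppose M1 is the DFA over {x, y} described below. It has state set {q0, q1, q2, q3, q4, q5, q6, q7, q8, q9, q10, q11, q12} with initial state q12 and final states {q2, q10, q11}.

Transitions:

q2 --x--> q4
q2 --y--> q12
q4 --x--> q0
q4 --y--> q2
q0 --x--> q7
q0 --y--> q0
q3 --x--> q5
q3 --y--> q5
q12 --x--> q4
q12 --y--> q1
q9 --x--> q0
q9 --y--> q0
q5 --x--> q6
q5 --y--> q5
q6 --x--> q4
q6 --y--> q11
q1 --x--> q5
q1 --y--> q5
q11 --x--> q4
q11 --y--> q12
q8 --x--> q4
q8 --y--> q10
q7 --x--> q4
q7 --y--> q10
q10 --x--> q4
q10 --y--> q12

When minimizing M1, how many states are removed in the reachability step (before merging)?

3

Starting at q12 and following transitions, the reachable set is {q0, q1, q2, q4, q5, q6, q7, q10, q11, q12}. That leaves q3, q8, q9 unreachable — 3 in total.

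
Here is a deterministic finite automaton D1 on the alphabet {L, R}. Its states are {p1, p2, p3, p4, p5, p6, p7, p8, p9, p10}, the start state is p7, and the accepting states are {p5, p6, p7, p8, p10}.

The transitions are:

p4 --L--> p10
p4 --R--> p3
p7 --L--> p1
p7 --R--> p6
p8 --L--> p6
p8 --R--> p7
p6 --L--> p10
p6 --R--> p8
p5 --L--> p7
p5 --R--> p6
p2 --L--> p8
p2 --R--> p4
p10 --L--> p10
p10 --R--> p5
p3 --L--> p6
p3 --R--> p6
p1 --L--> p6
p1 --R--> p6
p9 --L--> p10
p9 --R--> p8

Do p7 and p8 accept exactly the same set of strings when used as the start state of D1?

First remove the unreachable states {p2,p3,p4,p9}; 6 states remain.
Initial partition by acceptance: {p5,p6,p7,p8,p10} | {p1}.
On input L, block {p5,p6,p7,p8,p10} splits into {p5,p6,p8,p10} and {p7}.
Refine {p5,p6,p8,p10} on symbol L: members go to different blocks, giving {p6,p8,p10} and {p5}.
Refine {p6,p8,p10} on symbol R: members go to different blocks, giving {p6} and {p8} and {p10}.
Stable partition: {p6} | {p1} | {p7} | {p5} | {p8} | {p10} — 6 equivalence classes.
p7 and p8 end up in different blocks, so they are distinguishable. For instance, the string 'L' is accepted from only p8.

No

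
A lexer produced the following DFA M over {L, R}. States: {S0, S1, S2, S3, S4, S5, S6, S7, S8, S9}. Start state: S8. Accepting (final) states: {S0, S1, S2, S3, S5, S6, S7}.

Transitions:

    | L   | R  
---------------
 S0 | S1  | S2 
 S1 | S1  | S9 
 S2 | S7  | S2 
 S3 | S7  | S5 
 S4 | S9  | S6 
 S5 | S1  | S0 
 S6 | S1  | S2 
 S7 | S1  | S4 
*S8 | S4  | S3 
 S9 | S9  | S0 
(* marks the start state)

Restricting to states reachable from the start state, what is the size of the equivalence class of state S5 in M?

P0 = {S0,S1,S2,S3,S5,S6,S7} | {S4,S8,S9}.
On input R, block {S0,S1,S2,S3,S5,S6,S7} splits into {S0,S2,S3,S5,S6} and {S1,S7}.
The partition is now stable with 3 blocks: {S0,S2,S3,S5,S6} | {S4,S8,S9} | {S1,S7}.
State S5 belongs to the block {S0,S2,S3,S5,S6}, which has 5 states.

5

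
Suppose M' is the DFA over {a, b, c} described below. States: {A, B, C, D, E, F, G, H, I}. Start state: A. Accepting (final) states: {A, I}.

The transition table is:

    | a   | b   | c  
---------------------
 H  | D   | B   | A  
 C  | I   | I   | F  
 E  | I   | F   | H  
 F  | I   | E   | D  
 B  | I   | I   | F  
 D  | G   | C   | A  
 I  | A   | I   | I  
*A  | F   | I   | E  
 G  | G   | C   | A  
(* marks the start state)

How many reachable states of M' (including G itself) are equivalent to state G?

3

All states are reachable from the start state.
Initial partition by acceptance: {A,I} | {B,C,D,E,F,G,H}.
Split {A,I} by δ(·,a) → {A} and {I}.
Split {B,C,D,E,F,G,H} by δ(·,a) → {B,C,E,F} and {D,G,H}.
On input b, block {B,C,E,F} splits into {B,C} and {E,F}.
Stable partition: {A} | {B,C} | {I} | {D,G,H} | {E,F} — 5 equivalence classes.
State G belongs to the block {D,G,H}, which has 3 states.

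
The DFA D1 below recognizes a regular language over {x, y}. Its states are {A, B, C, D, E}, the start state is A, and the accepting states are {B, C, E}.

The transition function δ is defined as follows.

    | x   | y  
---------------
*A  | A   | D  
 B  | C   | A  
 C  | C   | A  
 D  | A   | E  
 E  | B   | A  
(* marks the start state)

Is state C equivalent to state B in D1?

Yes

All states are reachable from the start state.
P0 = {B,C,E} | {A,D}.
Refine {A,D} on symbol y: members go to different blocks, giving {A} and {D}.
No further refinement is possible. Final partition (3 blocks): {B,C,E} | {A} | {D}.
C and B lie in the same block of the stable partition, so they are equivalent — no string distinguishes them.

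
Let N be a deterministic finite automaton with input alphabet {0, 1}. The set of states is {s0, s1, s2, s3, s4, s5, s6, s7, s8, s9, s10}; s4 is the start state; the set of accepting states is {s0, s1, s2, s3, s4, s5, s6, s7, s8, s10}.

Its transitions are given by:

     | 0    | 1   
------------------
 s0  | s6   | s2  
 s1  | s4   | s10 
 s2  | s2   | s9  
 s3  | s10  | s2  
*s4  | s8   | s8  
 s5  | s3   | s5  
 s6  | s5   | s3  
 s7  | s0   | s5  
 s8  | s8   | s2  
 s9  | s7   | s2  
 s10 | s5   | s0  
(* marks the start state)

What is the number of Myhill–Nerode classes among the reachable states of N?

7

First remove the unreachable states {s1}; 10 states remain.
Start with accepting vs non-accepting: {s0,s2,s3,s4,s5,s6,s7,s8,s10} | {s9}.
On input 1, block {s0,s2,s3,s4,s5,s6,s7,s8,s10} splits into {s0,s3,s4,s5,s6,s7,s8,s10} and {s2}.
Refine {s0,s3,s4,s5,s6,s7,s8,s10} on symbol 1: members go to different blocks, giving {s4,s5,s6,s7,s10} and {s0,s3,s8}.
On input 0, block {s4,s5,s6,s7,s10} splits into {s4,s5,s7} and {s6,s10}.
On input 1, block {s4,s5,s7} splits into {s5,s7} and {s4}.
On input 0, block {s0,s3,s8} splits into {s0,s3} and {s8}.
No further refinement is possible. Final partition (7 blocks): {s5,s7} | {s9} | {s2} | {s0,s3} | {s6,s10} | {s4} | {s8}.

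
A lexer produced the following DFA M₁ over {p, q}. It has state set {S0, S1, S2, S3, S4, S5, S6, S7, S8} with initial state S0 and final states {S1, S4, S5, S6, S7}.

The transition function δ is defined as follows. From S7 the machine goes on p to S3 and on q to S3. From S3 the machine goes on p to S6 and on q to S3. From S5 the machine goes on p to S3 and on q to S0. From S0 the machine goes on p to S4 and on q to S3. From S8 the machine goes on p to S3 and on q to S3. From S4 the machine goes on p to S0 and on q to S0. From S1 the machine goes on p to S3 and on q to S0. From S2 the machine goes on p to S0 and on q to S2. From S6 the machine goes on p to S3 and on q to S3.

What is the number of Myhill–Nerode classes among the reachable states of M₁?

States {S1,S2,S5,S7,S8} cannot be reached from the start state, so discard them.
P0 = {S4,S6} | {S0,S3}.
No further refinement is possible. Final partition (2 blocks): {S4,S6} | {S0,S3}.

2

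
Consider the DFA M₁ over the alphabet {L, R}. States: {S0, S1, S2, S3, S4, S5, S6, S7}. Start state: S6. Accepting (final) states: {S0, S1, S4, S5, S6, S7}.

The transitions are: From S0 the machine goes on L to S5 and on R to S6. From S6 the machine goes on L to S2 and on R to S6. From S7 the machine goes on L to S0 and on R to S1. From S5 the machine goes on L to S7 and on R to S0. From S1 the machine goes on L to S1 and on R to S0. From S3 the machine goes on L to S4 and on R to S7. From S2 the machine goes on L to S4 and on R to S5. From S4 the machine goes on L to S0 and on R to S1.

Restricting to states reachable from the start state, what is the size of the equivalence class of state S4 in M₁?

2

Reachable states from the start: {S0,S1,S2,S4,S5,S6,S7}. Unreachable: {S3} — drop them.
Initial partition by acceptance: {S0,S1,S4,S5,S6,S7} | {S2}.
On input L, block {S0,S1,S4,S5,S6,S7} splits into {S0,S1,S4,S5,S7} and {S6}.
Split {S0,S1,S4,S5,S7} by δ(·,R) → {S1,S4,S5,S7} and {S0}.
Refine {S1,S4,S5,S7} on symbol L: members go to different blocks, giving {S1,S5} and {S4,S7}.
Split {S1,S5} by δ(·,L) → {S1} and {S5}.
The partition is now stable with 6 blocks: {S1} | {S2} | {S6} | {S0} | {S4,S7} | {S5}.
State S4 belongs to the block {S4,S7}, which has 2 states.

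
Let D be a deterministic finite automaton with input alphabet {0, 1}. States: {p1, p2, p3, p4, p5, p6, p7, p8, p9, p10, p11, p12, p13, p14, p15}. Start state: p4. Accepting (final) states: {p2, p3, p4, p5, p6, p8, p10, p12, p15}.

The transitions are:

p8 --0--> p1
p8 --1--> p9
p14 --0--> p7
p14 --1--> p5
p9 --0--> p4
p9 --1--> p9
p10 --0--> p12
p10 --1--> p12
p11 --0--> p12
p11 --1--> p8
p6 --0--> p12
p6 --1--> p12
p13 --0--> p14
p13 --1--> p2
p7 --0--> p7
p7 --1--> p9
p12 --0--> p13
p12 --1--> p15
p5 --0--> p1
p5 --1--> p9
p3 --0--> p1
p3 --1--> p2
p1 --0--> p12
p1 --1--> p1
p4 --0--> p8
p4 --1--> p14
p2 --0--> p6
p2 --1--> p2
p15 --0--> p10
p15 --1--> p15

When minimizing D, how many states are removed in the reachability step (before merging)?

2

BFS from p4 reaches {p1, p2, p4, p5, p6, p7, p8, p9, p10, p12, p13, p14, p15}; the 2 state(s) p3, p11 are never visited.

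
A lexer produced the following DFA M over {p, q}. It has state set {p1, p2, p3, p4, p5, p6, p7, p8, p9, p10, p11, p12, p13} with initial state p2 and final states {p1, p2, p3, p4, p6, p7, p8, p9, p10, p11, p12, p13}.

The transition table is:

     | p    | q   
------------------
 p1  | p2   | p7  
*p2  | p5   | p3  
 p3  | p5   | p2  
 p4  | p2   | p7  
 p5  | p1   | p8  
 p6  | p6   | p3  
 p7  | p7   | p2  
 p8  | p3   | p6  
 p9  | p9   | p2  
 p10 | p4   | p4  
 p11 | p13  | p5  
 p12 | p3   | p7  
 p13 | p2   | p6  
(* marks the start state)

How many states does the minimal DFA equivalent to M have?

Reachable states from the start: {p1,p2,p3,p5,p6,p7,p8}. Unreachable: {p4,p9,p10,p11,p12,p13} — drop them.
Start with accepting vs non-accepting: {p1,p2,p3,p6,p7,p8} | {p5}.
Refine {p1,p2,p3,p6,p7,p8} on symbol p: members go to different blocks, giving {p1,p6,p7,p8} and {p2,p3}.
On input p, block {p1,p6,p7,p8} splits into {p1,p8} and {p6,p7}.
No further refinement is possible. Final partition (4 blocks): {p1,p8} | {p5} | {p2,p3} | {p6,p7}.

4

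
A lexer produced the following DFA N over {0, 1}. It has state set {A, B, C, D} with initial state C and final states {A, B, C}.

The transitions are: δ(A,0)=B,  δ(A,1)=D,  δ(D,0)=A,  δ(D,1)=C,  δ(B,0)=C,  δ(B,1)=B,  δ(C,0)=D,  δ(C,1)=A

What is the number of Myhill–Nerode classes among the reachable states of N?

Start with accepting vs non-accepting: {A,B,C} | {D}.
Refine {A,B,C} on symbol 0: members go to different blocks, giving {A,B} and {C}.
Refine {A,B} on symbol 0: members go to different blocks, giving {A} and {B}.
No further refinement is possible. Final partition (4 blocks): {A} | {D} | {C} | {B}.

4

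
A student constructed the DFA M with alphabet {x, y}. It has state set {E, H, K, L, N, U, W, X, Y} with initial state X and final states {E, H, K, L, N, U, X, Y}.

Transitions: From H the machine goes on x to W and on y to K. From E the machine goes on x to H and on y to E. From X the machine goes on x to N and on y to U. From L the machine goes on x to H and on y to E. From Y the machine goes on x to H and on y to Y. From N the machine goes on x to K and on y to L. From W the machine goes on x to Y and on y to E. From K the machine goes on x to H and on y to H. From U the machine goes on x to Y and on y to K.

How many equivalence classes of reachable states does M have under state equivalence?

7

P0 = {E,H,K,L,N,U,X,Y} | {W}.
Refine {E,H,K,L,N,U,X,Y} on symbol x: members go to different blocks, giving {E,K,L,N,U,X,Y} and {H}.
On input x, block {E,K,L,N,U,X,Y} splits into {E,K,L,Y} and {N,U,X}.
Split {E,K,L,Y} by δ(·,y) → {E,L,Y} and {K}.
Refine {N,U,X} on symbol x: members go to different blocks, giving {X} and {U} and {N}.
The partition is now stable with 7 blocks: {E,L,Y} | {W} | {H} | {X} | {K} | {U} | {N}.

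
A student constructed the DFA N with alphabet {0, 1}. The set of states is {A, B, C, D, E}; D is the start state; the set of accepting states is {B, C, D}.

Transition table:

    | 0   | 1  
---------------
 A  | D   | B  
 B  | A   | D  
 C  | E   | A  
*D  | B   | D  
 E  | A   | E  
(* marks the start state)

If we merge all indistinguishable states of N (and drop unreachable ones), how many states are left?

Reachable states from the start: {A,B,D}. Unreachable: {C,E} — drop them.
Initial partition by acceptance: {B,D} | {A}.
Split {B,D} by δ(·,0) → {B} and {D}.
No further refinement is possible. Final partition (3 blocks): {B} | {A} | {D}.

3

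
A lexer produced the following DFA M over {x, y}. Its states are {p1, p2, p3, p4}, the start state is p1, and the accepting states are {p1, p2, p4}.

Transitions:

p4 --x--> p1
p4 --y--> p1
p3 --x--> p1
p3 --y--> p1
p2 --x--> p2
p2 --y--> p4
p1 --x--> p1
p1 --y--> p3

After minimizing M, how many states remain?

2

Reachable states from the start: {p1,p3}. Unreachable: {p2,p4} — drop them.
Start with accepting vs non-accepting: {p1} | {p3}.
No further refinement is possible. Final partition (2 blocks): {p1} | {p3}.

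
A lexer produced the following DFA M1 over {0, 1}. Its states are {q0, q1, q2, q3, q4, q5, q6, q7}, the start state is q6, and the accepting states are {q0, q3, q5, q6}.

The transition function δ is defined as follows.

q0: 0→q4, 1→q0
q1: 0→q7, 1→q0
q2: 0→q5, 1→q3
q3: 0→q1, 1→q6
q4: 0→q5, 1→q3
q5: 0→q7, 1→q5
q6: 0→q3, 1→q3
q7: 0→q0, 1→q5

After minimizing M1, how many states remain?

States {q2} cannot be reached from the start state, so discard them.
Initial partition by acceptance: {q0,q3,q5,q6} | {q1,q4,q7}.
On input 0, block {q0,q3,q5,q6} splits into {q0,q3,q5} and {q6}.
Refine {q0,q3,q5} on symbol 1: members go to different blocks, giving {q0,q5} and {q3}.
Refine {q1,q4,q7} on symbol 0: members go to different blocks, giving {q4,q7} and {q1}.
Split {q4,q7} by δ(·,1) → {q4} and {q7}.
On input 0, block {q0,q5} splits into {q0} and {q5}.
Stable partition: {q0} | {q4} | {q6} | {q3} | {q1} | {q7} | {q5} — 7 equivalence classes.

7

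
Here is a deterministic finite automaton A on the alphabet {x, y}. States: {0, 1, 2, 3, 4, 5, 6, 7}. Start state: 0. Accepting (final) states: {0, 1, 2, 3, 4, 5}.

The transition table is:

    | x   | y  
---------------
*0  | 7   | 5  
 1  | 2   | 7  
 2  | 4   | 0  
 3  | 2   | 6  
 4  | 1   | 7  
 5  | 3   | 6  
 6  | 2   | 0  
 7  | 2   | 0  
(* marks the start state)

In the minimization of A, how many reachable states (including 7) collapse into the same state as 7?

Every state is reachable, so we keep all 8.
P0 = {0,1,2,3,4,5} | {6,7}.
Refine {0,1,2,3,4,5} on symbol x: members go to different blocks, giving {1,2,3,4,5} and {0}.
On input y, block {1,2,3,4,5} splits into {1,3,4,5} and {2}.
On input x, block {1,3,4,5} splits into {1,3} and {4,5}.
The partition is now stable with 5 blocks: {1,3} | {6,7} | {0} | {2} | {4,5}.
The equivalence class containing 7 is {6,7}, of size 2.

2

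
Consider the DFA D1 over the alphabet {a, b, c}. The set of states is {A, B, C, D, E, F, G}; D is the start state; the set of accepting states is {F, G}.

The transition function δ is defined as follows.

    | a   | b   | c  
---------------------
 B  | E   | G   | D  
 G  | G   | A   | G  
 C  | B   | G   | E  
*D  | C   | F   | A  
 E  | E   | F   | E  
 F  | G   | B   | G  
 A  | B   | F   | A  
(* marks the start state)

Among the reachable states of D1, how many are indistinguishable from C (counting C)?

5

All states are reachable from the start state.
P0 = {F,G} | {A,B,C,D,E}.
The partition is now stable with 2 blocks: {F,G} | {A,B,C,D,E}.
The equivalence class containing C is {A,B,C,D,E}, of size 5.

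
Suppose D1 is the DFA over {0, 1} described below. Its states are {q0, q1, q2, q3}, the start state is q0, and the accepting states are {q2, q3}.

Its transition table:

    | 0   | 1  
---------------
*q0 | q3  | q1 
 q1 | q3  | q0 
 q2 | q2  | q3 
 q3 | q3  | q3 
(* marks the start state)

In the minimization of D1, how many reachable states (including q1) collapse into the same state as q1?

2

Reachable states from the start: {q0,q1,q3}. Unreachable: {q2} — drop them.
P0 = {q3} | {q0,q1}.
No further refinement is possible. Final partition (2 blocks): {q3} | {q0,q1}.
The equivalence class containing q1 is {q0,q1}, of size 2.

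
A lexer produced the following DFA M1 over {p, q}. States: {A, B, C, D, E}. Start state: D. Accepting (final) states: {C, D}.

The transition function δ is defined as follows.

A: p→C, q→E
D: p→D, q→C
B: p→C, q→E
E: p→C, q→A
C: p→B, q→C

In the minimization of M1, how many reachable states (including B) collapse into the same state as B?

Start with accepting vs non-accepting: {C,D} | {A,B,E}.
Split {C,D} by δ(·,p) → {C} and {D}.
Stable partition: {C} | {A,B,E} | {D} — 3 equivalence classes.
The equivalence class containing B is {A,B,E}, of size 3.

3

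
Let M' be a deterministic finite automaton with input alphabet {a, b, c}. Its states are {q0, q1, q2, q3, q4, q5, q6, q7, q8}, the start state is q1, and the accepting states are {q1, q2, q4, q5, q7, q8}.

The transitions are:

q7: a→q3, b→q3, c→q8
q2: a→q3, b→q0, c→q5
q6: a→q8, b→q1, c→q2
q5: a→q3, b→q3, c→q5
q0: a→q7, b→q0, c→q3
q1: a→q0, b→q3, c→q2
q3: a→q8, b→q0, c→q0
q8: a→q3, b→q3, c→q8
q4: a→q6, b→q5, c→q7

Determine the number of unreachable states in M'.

2

Starting at q1 and following transitions, the reachable set is {q0, q1, q2, q3, q5, q7, q8}. That leaves q4, q6 unreachable — 2 in total.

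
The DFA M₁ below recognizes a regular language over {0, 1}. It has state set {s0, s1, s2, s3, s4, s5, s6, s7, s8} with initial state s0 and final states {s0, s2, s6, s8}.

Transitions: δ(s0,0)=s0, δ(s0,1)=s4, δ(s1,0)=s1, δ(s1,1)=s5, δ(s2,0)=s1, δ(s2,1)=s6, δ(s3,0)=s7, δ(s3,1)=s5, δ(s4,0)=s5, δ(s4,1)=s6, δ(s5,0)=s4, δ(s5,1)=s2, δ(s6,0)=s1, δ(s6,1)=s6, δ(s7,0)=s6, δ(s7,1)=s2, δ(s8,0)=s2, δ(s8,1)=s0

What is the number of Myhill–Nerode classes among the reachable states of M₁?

First remove the unreachable states {s3,s7,s8}; 6 states remain.
P0 = {s0,s2,s6} | {s1,s4,s5}.
Refine {s0,s2,s6} on symbol 0: members go to different blocks, giving {s2,s6} and {s0}.
Refine {s1,s4,s5} on symbol 1: members go to different blocks, giving {s4,s5} and {s1}.
No further refinement is possible. Final partition (4 blocks): {s2,s6} | {s4,s5} | {s0} | {s1}.

4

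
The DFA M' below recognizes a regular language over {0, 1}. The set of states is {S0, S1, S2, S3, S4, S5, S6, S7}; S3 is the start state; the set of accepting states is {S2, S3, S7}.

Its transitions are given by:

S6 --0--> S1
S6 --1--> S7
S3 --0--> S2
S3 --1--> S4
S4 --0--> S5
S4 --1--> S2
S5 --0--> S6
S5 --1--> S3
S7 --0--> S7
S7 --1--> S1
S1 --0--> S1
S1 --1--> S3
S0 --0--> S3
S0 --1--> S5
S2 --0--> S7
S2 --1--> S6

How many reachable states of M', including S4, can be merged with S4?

4

First remove the unreachable states {S0}; 7 states remain.
P0 = {S2,S3,S7} | {S1,S4,S5,S6}.
No further refinement is possible. Final partition (2 blocks): {S2,S3,S7} | {S1,S4,S5,S6}.
The equivalence class containing S4 is {S1,S4,S5,S6}, of size 4.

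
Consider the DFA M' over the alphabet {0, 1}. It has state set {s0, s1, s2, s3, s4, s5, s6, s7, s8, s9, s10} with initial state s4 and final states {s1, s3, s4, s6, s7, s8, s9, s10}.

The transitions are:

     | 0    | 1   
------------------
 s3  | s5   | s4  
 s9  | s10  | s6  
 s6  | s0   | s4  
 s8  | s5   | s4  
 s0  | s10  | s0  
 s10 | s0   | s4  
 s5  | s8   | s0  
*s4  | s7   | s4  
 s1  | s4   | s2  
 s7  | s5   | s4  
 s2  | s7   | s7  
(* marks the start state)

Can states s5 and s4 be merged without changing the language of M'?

Reachable states from the start: {s0,s4,s5,s7,s8,s10}. Unreachable: {s1,s2,s3,s6,s9} — drop them.
P0 = {s4,s7,s8,s10} | {s0,s5}.
Split {s4,s7,s8,s10} by δ(·,0) → {s7,s8,s10} and {s4}.
Stable partition: {s7,s8,s10} | {s0,s5} | {s4} — 3 equivalence classes.
s5 and s4 end up in different blocks, so they are distinguishable. For instance, the string 'ε' is accepted from only s4.

No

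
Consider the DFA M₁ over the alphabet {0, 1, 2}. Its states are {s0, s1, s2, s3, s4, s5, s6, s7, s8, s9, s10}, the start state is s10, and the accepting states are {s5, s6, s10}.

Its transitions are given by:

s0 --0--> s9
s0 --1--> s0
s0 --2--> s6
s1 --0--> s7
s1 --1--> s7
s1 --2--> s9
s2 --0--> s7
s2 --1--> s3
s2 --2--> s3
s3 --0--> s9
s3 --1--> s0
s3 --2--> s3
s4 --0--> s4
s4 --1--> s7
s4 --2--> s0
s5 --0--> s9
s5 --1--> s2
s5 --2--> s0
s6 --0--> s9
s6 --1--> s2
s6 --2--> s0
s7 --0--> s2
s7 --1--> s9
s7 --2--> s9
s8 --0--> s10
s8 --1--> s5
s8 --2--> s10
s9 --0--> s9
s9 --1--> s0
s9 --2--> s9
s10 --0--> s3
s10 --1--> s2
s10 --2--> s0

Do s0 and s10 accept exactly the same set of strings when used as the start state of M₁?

Reachable states from the start: {s0,s2,s3,s6,s7,s9,s10}. Unreachable: {s1,s4,s5,s8} — drop them.
Start with accepting vs non-accepting: {s6,s10} | {s0,s2,s3,s7,s9}.
Split {s0,s2,s3,s7,s9} by δ(·,2) → {s2,s3,s7,s9} and {s0}.
On input 1, block {s2,s3,s7,s9} splits into {s2,s7} and {s3,s9}.
The partition is now stable with 4 blocks: {s6,s10} | {s2,s7} | {s0} | {s3,s9}.
s0 and s10 end up in different blocks, so they are distinguishable. For instance, the string 'ε' is accepted from only s10.

No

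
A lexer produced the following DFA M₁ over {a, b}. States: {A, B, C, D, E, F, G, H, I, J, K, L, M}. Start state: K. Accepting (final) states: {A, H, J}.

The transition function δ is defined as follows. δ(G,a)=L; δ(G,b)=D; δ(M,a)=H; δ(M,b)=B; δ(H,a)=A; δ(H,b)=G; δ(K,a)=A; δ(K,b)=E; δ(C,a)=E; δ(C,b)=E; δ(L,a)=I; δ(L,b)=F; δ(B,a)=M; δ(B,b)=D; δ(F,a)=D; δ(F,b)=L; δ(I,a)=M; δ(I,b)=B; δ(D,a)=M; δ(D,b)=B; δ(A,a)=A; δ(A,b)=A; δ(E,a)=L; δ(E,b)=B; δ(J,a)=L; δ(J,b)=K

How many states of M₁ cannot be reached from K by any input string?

2

Starting at K and following transitions, the reachable set is {A, B, D, E, F, G, H, I, K, L, M}. That leaves C, J unreachable — 2 in total.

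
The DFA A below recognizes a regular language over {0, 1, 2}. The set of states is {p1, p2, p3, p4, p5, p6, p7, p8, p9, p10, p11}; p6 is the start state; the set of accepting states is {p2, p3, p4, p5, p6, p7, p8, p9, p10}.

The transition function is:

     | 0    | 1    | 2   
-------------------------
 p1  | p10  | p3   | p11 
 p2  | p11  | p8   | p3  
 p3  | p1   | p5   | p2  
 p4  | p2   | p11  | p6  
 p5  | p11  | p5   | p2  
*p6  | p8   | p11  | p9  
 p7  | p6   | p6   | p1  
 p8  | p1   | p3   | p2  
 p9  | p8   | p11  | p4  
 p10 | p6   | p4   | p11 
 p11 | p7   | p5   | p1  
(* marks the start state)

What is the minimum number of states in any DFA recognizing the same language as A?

All states are reachable from the start state.
Start with accepting vs non-accepting: {p2,p3,p4,p5,p6,p7,p8,p9,p10} | {p1,p11}.
Refine {p2,p3,p4,p5,p6,p7,p8,p9,p10} on symbol 0: members go to different blocks, giving {p4,p6,p7,p9,p10} and {p2,p3,p5,p8}.
On input 0, block {p4,p6,p7,p9,p10} splits into {p4,p6,p9} and {p7,p10}.
The partition is now stable with 4 blocks: {p4,p6,p9} | {p1,p11} | {p2,p3,p5,p8} | {p7,p10}.

4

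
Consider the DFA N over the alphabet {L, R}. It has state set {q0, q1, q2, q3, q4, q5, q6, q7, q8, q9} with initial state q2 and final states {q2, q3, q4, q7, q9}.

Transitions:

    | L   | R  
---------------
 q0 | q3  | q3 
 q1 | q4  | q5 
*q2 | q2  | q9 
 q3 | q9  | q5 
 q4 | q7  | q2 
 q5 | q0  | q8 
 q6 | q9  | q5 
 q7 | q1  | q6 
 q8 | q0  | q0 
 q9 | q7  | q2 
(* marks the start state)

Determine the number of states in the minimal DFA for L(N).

P0 = {q2,q3,q4,q7,q9} | {q0,q1,q5,q6,q8}.
Refine {q2,q3,q4,q7,q9} on symbol L: members go to different blocks, giving {q2,q3,q4,q9} and {q7}.
On input L, block {q2,q3,q4,q9} splits into {q2,q3} and {q4,q9}.
Split {q2,q3} by δ(·,L) → {q2} and {q3}.
Split {q0,q1,q5,q6,q8} by δ(·,L) → {q1,q6} and {q5,q8} and {q0}.
Refine {q5,q8} on symbol R: members go to different blocks, giving {q5} and {q8}.
The partition is now stable with 8 blocks: {q2} | {q1,q6} | {q7} | {q4,q9} | {q3} | {q5} | {q0} | {q8}.

8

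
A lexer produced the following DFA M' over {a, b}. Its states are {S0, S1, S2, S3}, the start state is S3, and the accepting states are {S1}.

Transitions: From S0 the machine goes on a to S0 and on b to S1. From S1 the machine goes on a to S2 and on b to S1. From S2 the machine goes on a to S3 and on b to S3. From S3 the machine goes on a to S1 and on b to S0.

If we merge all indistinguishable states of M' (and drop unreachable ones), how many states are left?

Initial partition by acceptance: {S1} | {S0,S2,S3}.
Split {S0,S2,S3} by δ(·,a) → {S0,S2} and {S3}.
Refine {S0,S2} on symbol a: members go to different blocks, giving {S0} and {S2}.
Stable partition: {S1} | {S0} | {S3} | {S2} — 4 equivalence classes.

4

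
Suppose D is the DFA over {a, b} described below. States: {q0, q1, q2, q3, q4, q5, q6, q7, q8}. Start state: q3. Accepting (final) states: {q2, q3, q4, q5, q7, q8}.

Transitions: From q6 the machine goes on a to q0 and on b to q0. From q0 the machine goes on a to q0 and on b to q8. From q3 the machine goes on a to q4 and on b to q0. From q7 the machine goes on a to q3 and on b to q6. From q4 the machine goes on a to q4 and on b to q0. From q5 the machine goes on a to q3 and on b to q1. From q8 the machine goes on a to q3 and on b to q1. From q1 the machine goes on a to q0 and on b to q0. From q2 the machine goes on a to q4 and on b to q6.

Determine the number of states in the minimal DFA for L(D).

First remove the unreachable states {q2,q5,q6,q7}; 5 states remain.
Start with accepting vs non-accepting: {q3,q4,q8} | {q0,q1}.
On input b, block {q0,q1} splits into {q0} and {q1}.
Split {q3,q4,q8} by δ(·,b) → {q3,q4} and {q8}.
Stable partition: {q3,q4} | {q0} | {q1} | {q8} — 4 equivalence classes.

4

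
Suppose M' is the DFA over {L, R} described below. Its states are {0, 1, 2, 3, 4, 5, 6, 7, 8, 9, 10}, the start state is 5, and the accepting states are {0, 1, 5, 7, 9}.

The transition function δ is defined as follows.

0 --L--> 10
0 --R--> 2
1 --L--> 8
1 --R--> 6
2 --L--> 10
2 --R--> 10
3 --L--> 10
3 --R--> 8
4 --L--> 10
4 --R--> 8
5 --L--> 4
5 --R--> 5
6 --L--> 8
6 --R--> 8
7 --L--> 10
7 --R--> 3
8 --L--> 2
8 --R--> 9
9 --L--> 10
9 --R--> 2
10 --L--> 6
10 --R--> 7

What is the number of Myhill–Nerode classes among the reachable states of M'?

4

Reachable states from the start: {2,3,4,5,6,7,8,9,10}. Unreachable: {0,1} — drop them.
P0 = {5,7,9} | {2,3,4,6,8,10}.
On input R, block {5,7,9} splits into {7,9} and {5}.
On input R, block {2,3,4,6,8,10} splits into {2,3,4,6} and {8,10}.
No further refinement is possible. Final partition (4 blocks): {7,9} | {2,3,4,6} | {5} | {8,10}.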